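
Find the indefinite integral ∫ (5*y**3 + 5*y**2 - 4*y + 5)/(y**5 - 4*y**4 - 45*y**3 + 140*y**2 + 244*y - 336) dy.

149*log(y - 7)/162 - 389*log(y - 4)/540 + 11*log(y - 1)/378 + 7*log(y + 2)/648 - 67*log(y + 6)/280 + C

Factor the denominator: (y - 7)*(y - 4)*(y - 1)*(y + 2)*(y + 6).
Partial-fraction decomposition: -67/(280*(y + 6)) + 7/(648*(y + 2)) + 11/(378*(y - 1)) - 389/(540*(y - 4)) + 149/(162*(y - 7)).
Integrate each term: A/(y−a) contributes A·log|y−a|.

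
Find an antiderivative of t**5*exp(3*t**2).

(9*t**4 - 6*t**2 + 2)*exp(3*t**2)/54 + C

Let u = t², du = 2t dt; rewrite as (1/2)∫ u^2·exp(3u) du.
Now integrate by parts 2 times.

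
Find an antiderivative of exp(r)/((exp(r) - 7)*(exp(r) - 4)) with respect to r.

Let u = e^r, du = e^r dr.
The integral becomes ∫ du/((u-7)(u-4)); decompose into partial fractions.

log(exp(r) - 7)/3 - log(exp(r) - 4)/3 + C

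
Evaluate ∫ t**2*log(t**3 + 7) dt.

Let u = t**3 + 7, so du = (3*t**2) dt.
The integral becomes (1/3)·∫ log(u) du; integrate by parts with u′=log(u), dv′=du.

t**3*log(t**3 + 7)/3 - t**3/3 + 7*log(t**3 + 7)/3 + C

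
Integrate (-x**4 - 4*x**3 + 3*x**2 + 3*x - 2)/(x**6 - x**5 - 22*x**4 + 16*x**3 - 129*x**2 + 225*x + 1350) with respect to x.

-61*log(x - 5)/280 + 31*log(x - 3)/288 + 4*log(x + 2)/273 + 67*log(x + 5)/8160 + 695*log(x**2 + 9)/15912 - 433*atan(x/3)/7956 + C

Factor the denominator: (x - 5)*(x - 3)*(x + 2)*(x + 5)*(x**2 + 9).
Partial-fraction decomposition: (695*x - 1299)/(7956*(x**2 + 9)) + 67/(8160*(x + 5)) + 4/(273*(x + 2)) + 31/(288*(x - 3)) - 61/(280*(x - 5)).
Integrate each term; A/(x−a) gives A·log|x−a|; the (Bx+D)/(x²+p²) term gives a log and an atan.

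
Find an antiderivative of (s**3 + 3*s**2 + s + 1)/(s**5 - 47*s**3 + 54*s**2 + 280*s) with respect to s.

Factor the denominator: s*(s - 5)*(s - 4)*(s + 2)*(s + 7).
Partial-fraction decomposition: -101/(2310*(s + 7)) - 1/(140*(s + 2)) - 39/(88*(s - 4)) + 103/(210*(s - 5)) + 1/(280*s).
Integrate each term: A/(s−a) contributes A·log|s−a|.

log(s)/280 + 103*log(s - 5)/210 - 39*log(s - 4)/88 - log(s + 2)/140 - 101*log(s + 7)/2310 + C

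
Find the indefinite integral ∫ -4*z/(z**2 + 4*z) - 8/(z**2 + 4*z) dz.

-2*log(z**2 + 4*z) + C

Let u = z**2 + 4*z, so du = (2*z + 4) dz.
Rewriting, the integral becomes -2·∫ 1/u du = -2·log(u).
Substituting back, u = z**2 + 4*z.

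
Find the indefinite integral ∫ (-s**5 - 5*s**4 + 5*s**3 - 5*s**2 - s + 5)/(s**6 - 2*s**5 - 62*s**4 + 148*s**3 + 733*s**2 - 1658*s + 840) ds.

-13357*log(s - 6)/3250 + 2875*log(s - 5)/864 - 17*log(s - 1)/640 - 647*log(s + 4)/6750 - 1427*log(s + 7)/14976 + 1/(400*s - 400) + C

Factor the denominator: (s - 6)*(s - 5)*(s - 1)**2*(s + 4)*(s + 7).
Partial-fraction decomposition: -1427/(14976*(s + 7)) - 647/(6750*(s + 4)) - 17/(640*(s - 1)) - 1/(400*(s - 1)**2) + 2875/(864*(s - 5)) - 13357/(3250*(s - 6)).
Integrate each term; A/(s−a) gives A·log|s−a|; A/(s−a)² gives −A/(s−a).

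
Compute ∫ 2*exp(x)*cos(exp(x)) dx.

Let u = exp(x), so du = (exp(x)) dx.
Rewriting, the integral becomes 2·∫ cos(u) du = 2·sin(u).
Substituting back, u = exp(x).

2*sin(exp(x)) + C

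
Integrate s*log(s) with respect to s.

s**2*log(s)/2 - s**2/4 + C

Use integration by parts with u = log(s), dv = s ds.
Then du = 1/s ds and v = s**2/2.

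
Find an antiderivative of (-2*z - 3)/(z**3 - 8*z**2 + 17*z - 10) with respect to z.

Factor the denominator: (z - 5)*(z - 2)*(z - 1).
Partial-fraction decomposition: -5/(4*(z - 1)) + 7/(3*(z - 2)) - 13/(12*(z - 5)).
Integrate each term: A/(z−a) contributes A·log|z−a|.

-13*log(z - 5)/12 + 7*log(z - 2)/3 - 5*log(z - 1)/4 + C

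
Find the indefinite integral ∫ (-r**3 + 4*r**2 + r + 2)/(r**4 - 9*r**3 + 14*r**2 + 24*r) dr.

log(r)/12 - 16*log(r - 6)/21 - 3*log(r - 4)/20 - 6*log(r + 1)/35 + C

Factor the denominator: r*(r - 6)*(r - 4)*(r + 1).
Partial-fraction decomposition: -6/(35*(r + 1)) - 3/(20*(r - 4)) - 16/(21*(r - 6)) + 1/(12*r).
Integrate each term: A/(r−a) contributes A·log|r−a|.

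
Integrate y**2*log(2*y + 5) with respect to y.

y**3*log(2*y + 5)/3 - y**3/9 + 5*y**2/12 - 25*y/12 + 125*log(2*y + 5)/24 + C

Use integration by parts with u = log(2*y + 5), dv = y**2 dy.
Then du = 2/(2*y + 5) dy and v = y**3/3.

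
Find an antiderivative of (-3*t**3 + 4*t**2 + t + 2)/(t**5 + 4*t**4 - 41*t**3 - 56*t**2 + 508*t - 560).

-61*log(t - 4)/198 + 1259*log(t - 2)/7938 - 236*log(t + 5)/441 + 610*log(t + 7)/891 - 2/(63*t - 126) + C

Factor the denominator: (t - 4)*(t - 2)**2*(t + 5)*(t + 7).
Partial-fraction decomposition: 610/(891*(t + 7)) - 236/(441*(t + 5)) + 1259/(7938*(t - 2)) + 2/(63*(t - 2)**2) - 61/(198*(t - 4)).
Integrate each term; A/(t−a) gives A·log|t−a|; A/(t−a)² gives −A/(t−a).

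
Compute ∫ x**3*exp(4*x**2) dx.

Let u = x², du = 2x dx; rewrite as (1/2)∫ u^1·exp(4u) du.
Now integrate by parts 1 time.

(4*x**2 - 1)*exp(4*x**2)/32 + C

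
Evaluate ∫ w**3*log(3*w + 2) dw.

w**4*log(3*w + 2)/4 - w**4/16 + w**3/18 - w**2/18 + 2*w/27 - 4*log(3*w + 2)/81 + C

Use integration by parts with u = log(3*w + 2), dv = w**3 dw.
Then du = 3/(3*w + 2) dw and v = w**4/4.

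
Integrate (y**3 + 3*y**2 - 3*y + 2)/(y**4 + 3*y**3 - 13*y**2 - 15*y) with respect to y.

-2*log(y)/15 + 47*log(y - 3)/96 + 7*log(y + 1)/16 + 33*log(y + 5)/160 + C

Factor the denominator: y*(y - 3)*(y + 1)*(y + 5).
Partial-fraction decomposition: 33/(160*(y + 5)) + 7/(16*(y + 1)) + 47/(96*(y - 3)) - 2/(15*y).
Integrate each term: A/(y−a) contributes A·log|y−a|.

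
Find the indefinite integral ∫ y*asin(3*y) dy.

Use integration by parts with u = arcsin(3*y), dv = y dy.
Then du = 3/sqrt(-9*y**2 + 1) dy.

y**2*asin(3*y)/2 + y*sqrt(-9*y**2 + 1)/12 - asin(3*y)/36 + C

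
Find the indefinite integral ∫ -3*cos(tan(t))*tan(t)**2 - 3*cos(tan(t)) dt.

-3*sin(tan(t)) + C

Let u = tan(t), so du = (tan(t)**2 + 1) dt.
Rewriting, the integral becomes -3·∫ cos(u) du = -3·sin(u).
Substituting back, u = tan(t).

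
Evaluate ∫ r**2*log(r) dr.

Use integration by parts with u = log(r), dv = r**2 dr.
Then du = 1/r dr and v = r**3/3.

r**3*log(r)/3 - r**3/9 + C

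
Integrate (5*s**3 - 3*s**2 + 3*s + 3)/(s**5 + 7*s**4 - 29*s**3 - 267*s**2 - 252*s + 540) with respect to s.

331*log(s - 6)/1980 - log(s - 1)/105 - 7*log(s + 3)/9 + 178*log(s + 5)/33 - 401*log(s + 6)/84 + C

Factor the denominator: (s - 6)*(s - 1)*(s + 3)*(s + 5)*(s + 6).
Partial-fraction decomposition: -401/(84*(s + 6)) + 178/(33*(s + 5)) - 7/(9*(s + 3)) - 1/(105*(s - 1)) + 331/(1980*(s - 6)).
Integrate each term: A/(s−a) contributes A·log|s−a|.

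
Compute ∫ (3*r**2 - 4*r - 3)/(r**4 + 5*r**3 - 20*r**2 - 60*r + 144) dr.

4*log(r - 3)/21 - log(r - 2)/48 + 61*log(r + 4)/84 - 43*log(r + 6)/48 + C

Factor the denominator: (r - 3)*(r - 2)*(r + 4)*(r + 6).
Partial-fraction decomposition: -43/(48*(r + 6)) + 61/(84*(r + 4)) - 1/(48*(r - 2)) + 4/(21*(r - 3)).
Integrate each term: A/(r−a) contributes A·log|r−a|.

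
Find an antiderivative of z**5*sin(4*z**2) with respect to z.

-z**4*cos(4*z**2)/8 + z**2*sin(4*z**2)/16 + cos(4*z**2)/64 + C

Let u = z², du = 2z dz; rewrite as (1/2)∫ u^2·sin(4u) du.
Now integrate by parts 2 times.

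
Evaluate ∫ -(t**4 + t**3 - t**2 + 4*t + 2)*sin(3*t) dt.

t**4*cos(3*t)/3 - 4*t**3*sin(3*t)/9 + t**3*cos(3*t)/3 - t**2*sin(3*t)/3 - 7*t**2*cos(3*t)/9 + 14*t*sin(3*t)/27 + 10*t*cos(3*t)/9 - 10*sin(3*t)/27 + 68*cos(3*t)/81 + C

Use integration by parts with u = t**4 + t**3 - t**2 + 4*t + 2, dv = -sin(3*t) dt, so v = cos(3*t)/3.
Apply parts 4 times (tabular method): alternate signs, differentiate u down to 0, integrate dv up.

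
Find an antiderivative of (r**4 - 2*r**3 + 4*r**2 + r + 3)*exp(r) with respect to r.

Use integration by parts with u = r**4 - 2*r**3 + 4*r**2 + r + 3, dv = exp(r) dr, so v = exp(r).
Apply parts 4 times (tabular method): alternate signs, differentiate u down to 0, integrate dv up.

(r**4 - 6*r**3 + 22*r**2 - 43*r + 46)*exp(r) + C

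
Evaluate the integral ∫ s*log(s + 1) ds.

s**2*log(s + 1)/2 - s**2/4 + s/2 - log(s + 1)/2 + C

Use integration by parts with u = log(s + 1), dv = s ds.
Then du = 1/(s + 1) ds and v = s**2/2.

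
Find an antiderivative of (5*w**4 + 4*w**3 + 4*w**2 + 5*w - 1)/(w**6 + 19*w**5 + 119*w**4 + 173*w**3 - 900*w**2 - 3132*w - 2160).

Factor the denominator: (w - 3)*(w + 1)*(w + 4)*(w + 5)*(w + 6)**2.
Partial-fraction decomposition: 580037/(8100*(w + 6)) + 5729/(90*(w + 6)**2) - 2699/(32*(w + 5)) + 1067/(84*(w + 4)) + 1/(1200*(w + 1)) + 563/(18144*(w - 3)).
Integrate each term; A/(w−a) gives A·log|w−a|; A/(w−a)² gives −A/(w−a).

563*log(w - 3)/18144 + log(w + 1)/1200 + 1067*log(w + 4)/84 - 2699*log(w + 5)/32 + 580037*log(w + 6)/8100 - 5729/(90*w + 540) + C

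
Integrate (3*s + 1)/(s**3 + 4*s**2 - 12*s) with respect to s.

-log(s)/12 + 7*log(s - 2)/16 - 17*log(s + 6)/48 + C

Factor the denominator: s*(s - 2)*(s + 6).
Partial-fraction decomposition: -17/(48*(s + 6)) + 7/(16*(s - 2)) - 1/(12*s).
Integrate each term: A/(s−a) contributes A·log|s−a|.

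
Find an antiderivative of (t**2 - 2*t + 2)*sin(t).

Use integration by parts with u = t**2 - 2*t + 2, dv = sin(t) dt, so v = -cos(t).
Apply parts 2 times (tabular method): alternate signs, differentiate u down to 0, integrate dv up.

-t**2*cos(t) + 2*t*sin(t) + 2*t*cos(t) - 2*sin(t) + C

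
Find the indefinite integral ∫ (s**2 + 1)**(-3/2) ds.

Substitute s = tan(θ), so ds = sec(θ)^2 dθ and the radical becomes sqrt(s**2 + 1) = sec(θ) by the Pythagorean identity.
Integrate the resulting trig expression in θ, then back-substitute tan(θ) = s, sec(θ) = sqrt(s**2 + 1) (absorbing any constant into C).

s/sqrt(s**2 + 1) + C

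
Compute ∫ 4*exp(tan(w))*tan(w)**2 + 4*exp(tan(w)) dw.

Let u = tan(w), so du = (tan(w)**2 + 1) dw.
Rewriting, the integral becomes 4·∫ e^u du = 4·e^u.
Substituting back, u = tan(w).

4*exp(tan(w)) + C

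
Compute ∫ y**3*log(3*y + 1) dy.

y**4*log(3*y + 1)/4 - y**4/16 + y**3/36 - y**2/72 + y/108 - log(3*y + 1)/324 + C

Use integration by parts with u = log(3*y + 1), dv = y**3 dy.
Then du = 3/(3*y + 1) dy and v = y**4/4.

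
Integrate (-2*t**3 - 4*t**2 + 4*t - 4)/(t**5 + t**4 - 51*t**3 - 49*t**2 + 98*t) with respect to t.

Factor the denominator: t*(t - 7)*(t - 1)*(t + 2)*(t + 7).
Partial-fraction decomposition: 229/(1960*(t + 7)) + 2/(45*(t + 2)) + 1/(24*(t - 1)) - 143/(882*(t - 7)) - 2/(49*t).
Integrate each term: A/(t−a) contributes A·log|t−a|.

-2*log(t)/49 - 143*log(t - 7)/882 + log(t - 1)/24 + 2*log(t + 2)/45 + 229*log(t + 7)/1960 + C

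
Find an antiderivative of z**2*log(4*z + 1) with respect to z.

Use integration by parts with u = log(4*z + 1), dv = z**2 dz.
Then du = 4/(4*z + 1) dz and v = z**3/3.

z**3*log(4*z + 1)/3 - z**3/9 + z**2/24 - z/48 + log(4*z + 1)/192 + C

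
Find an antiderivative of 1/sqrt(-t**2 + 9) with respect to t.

asin(t/3) + C

Substitute t = 3·sin(θ), so dt = 3·cos(θ) dθ and the radical becomes sqrt(-t**2 + 9) = 3·cos(θ) by the Pythagorean identity.
Integrate the resulting trig expression in θ, then back-substitute θ = asin(t/3), sin(θ) = t/3, cos(θ) = sqrt(-t**2 + 9)/3 (absorbing any constant into C).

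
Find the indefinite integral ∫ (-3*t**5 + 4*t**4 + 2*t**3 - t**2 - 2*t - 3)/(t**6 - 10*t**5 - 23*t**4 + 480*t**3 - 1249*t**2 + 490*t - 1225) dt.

-40197*log(t - 7)/2800 + 129143*log(t - 5)/10816 - 6589*log(t + 7)/11200 + 37*log(t**2 + 1)/16900 - 59*atan(t)/16900 - 2221/(208*t - 1040) + C

Factor the denominator: (t - 7)*(t - 5)**2*(t + 7)*(t**2 + 1).
Partial-fraction decomposition: (74*t - 59)/(16900*(t**2 + 1)) - 6589/(11200*(t + 7)) + 129143/(10816*(t - 5)) + 2221/(208*(t - 5)**2) - 40197/(2800*(t - 7)).
Integrate each term; A/(t−a) gives A·log|t−a|; the (Bt+D)/(t²+p²) term gives a log and an atan.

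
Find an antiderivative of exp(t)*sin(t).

exp(t)*sin(t)/2 - exp(t)*cos(t)/2 + C

Let I denote the integral. Integrate by parts with u = sin(t), dv = exp(t) dt, so v = exp(t): I = exp(t)*sin(t) − ∫ exp(t)*cos(t) dt.
Apply parts again with u = cos(t), dv = exp(t) dt: ∫ exp(t)*cos(t) dt = exp(t)*cos(t) + I. Substituting back brings back I: I = exp(t)*sin(t) - exp(t)*cos(t) − I.
Solving for I: (1 + 1)·I equals the remaining terms, so I = (1/2)·(exp(t)*sin(t) - exp(t)*cos(t)).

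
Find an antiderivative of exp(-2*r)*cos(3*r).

Let I denote the integral. Integrate by parts with u = cos(3*r), dv = exp(-2*r) dr, so v = -exp(-2*r)/2: I = -exp(-2*r)*cos(3*r)/2 − (3/2)·∫ exp(-2*r)*sin(3*r) dr.
Apply parts again with u = sin(3*r), dv = exp(-2*r) dr: ∫ exp(-2*r)*sin(3*r) dr = -exp(-2*r)*sin(3*r)/2 + (3/2)·I. Substituting back brings back I: I = 3*exp(-2*r)*sin(3*r)/4 - exp(-2*r)*cos(3*r)/2 − (9/4)·I.
Solving for I: (1 + 9/4)·I equals the remaining terms, so I = (4/13)·(3*exp(-2*r)*sin(3*r)/4 - exp(-2*r)*cos(3*r)/2).

3*exp(-2*r)*sin(3*r)/13 - 2*exp(-2*r)*cos(3*r)/13 + C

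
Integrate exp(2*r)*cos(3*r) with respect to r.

Let I denote the integral. Integrate by parts with u = cos(3*r), dv = exp(2*r) dr, so v = exp(2*r)/2: I = exp(2*r)*cos(3*r)/2 + (3/2)·∫ exp(2*r)*sin(3*r) dr.
Apply parts again with u = sin(3*r), dv = exp(2*r) dr: ∫ exp(2*r)*sin(3*r) dr = exp(2*r)*sin(3*r)/2 − (3/2)·I. Substituting back brings back I: I = 3*exp(2*r)*sin(3*r)/4 + exp(2*r)*cos(3*r)/2 − (9/4)·I.
Solving for I: (1 + 9/4)·I equals the remaining terms, so I = (4/13)·(3*exp(2*r)*sin(3*r)/4 + exp(2*r)*cos(3*r)/2).

3*exp(2*r)*sin(3*r)/13 + 2*exp(2*r)*cos(3*r)/13 + C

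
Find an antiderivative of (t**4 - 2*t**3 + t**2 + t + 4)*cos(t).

t**4*sin(t) - 2*t**3*sin(t) + 4*t**3*cos(t) - 11*t**2*sin(t) - 6*t**2*cos(t) + 13*t*sin(t) - 22*t*cos(t) + 26*sin(t) + 13*cos(t) + C

Use integration by parts with u = t**4 - 2*t**3 + t**2 + t + 4, dv = cos(t) dt, so v = sin(t).
Apply parts 4 times (tabular method): alternate signs, differentiate u down to 0, integrate dv up.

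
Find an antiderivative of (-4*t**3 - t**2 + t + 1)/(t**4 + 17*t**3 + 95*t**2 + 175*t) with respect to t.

Factor the denominator: t*(t + 5)**2*(t + 7).
Partial-fraction decomposition: -1317/(28*(t + 7)) + 4303/(100*(t + 5)) - 471/(10*(t + 5)**2) + 1/(175*t).
Integrate each term; A/(t−a) gives A·log|t−a|; A/(t−a)² gives −A/(t−a).

log(t)/175 + 4303*log(t + 5)/100 - 1317*log(t + 7)/28 + 471/(10*t + 50) + C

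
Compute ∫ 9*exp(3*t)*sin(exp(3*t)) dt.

-3*cos(exp(3*t)) + C

Let u = exp(3*t), so du = (3*exp(3*t)) dt.
Rewriting, the integral becomes 3·∫ sin(u) du = 3·-cos(u).
Substituting back, u = exp(3*t).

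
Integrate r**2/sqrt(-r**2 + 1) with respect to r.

Substitute r = sin(θ), so dr = cos(θ) dθ and the radical becomes sqrt(-r**2 + 1) = cos(θ) by the Pythagorean identity.
Integrate the resulting trig expression in θ, then back-substitute θ = asin(r), sin(θ) = r, cos(θ) = sqrt(-r**2 + 1) (absorbing any constant into C).

-r*sqrt(-r**2 + 1)/2 + asin(r)/2 + C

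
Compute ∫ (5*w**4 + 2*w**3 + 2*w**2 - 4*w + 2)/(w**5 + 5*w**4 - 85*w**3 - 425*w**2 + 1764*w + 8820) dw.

Factor the denominator: (w - 7)*(w - 6)*(w + 5)*(w + 6)*(w + 7).
Partial-fraction decomposition: 11447/(364*(w + 7)) - 3073/(78*(w + 6)) + 2947/(264*(w + 5)) - 3481/(858*(w - 6)) + 12763/(2184*(w - 7)).
Integrate each term: A/(w−a) contributes A·log|w−a|.

12763*log(w - 7)/2184 - 3481*log(w - 6)/858 + 2947*log(w + 5)/264 - 3073*log(w + 6)/78 + 11447*log(w + 7)/364 + C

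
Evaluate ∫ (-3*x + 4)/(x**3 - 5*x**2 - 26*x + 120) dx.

Factor the denominator: (x - 6)*(x - 4)*(x + 5).
Partial-fraction decomposition: 19/(99*(x + 5)) + 4/(9*(x - 4)) - 7/(11*(x - 6)).
Integrate each term: A/(x−a) contributes A·log|x−a|.

-7*log(x - 6)/11 + 4*log(x - 4)/9 + 19*log(x + 5)/99 + C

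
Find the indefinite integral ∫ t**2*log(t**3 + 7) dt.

t**3*log(t**3 + 7)/3 - t**3/3 + 7*log(t**3 + 7)/3 + C

Let u = t**3 + 7, so du = (3*t**2) dt.
The integral becomes (1/3)·∫ log(u) du; integrate by parts with u′=log(u), dv′=du.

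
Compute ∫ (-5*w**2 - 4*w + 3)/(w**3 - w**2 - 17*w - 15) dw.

-71*log(w - 5)/24 - log(w + 1)/6 - 15*log(w + 3)/8 + C

Factor the denominator: (w - 5)*(w + 1)*(w + 3).
Partial-fraction decomposition: -15/(8*(w + 3)) - 1/(6*(w + 1)) - 71/(24*(w - 5)).
Integrate each term: A/(w−a) contributes A·log|w−a|.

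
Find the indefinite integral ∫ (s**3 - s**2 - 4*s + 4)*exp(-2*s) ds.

Use integration by parts with u = s**3 - s**2 - 4*s + 4, dv = exp(-2*s) ds, so v = -exp(-2*s)/2.
Apply parts 3 times (tabular method): alternate signs, differentiate u down to 0, integrate dv up.

(-4*s**3 - 2*s**2 + 14*s - 9)*exp(-2*s)/8 + C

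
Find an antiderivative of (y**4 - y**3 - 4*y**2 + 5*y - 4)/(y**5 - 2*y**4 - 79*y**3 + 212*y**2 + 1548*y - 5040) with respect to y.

37*log(y - 6)/12 - 421*log(y - 5)/132 + 36*log(y - 4)/55 - 667*log(y + 6)/660 + 193*log(y + 7)/132 + C

Factor the denominator: (y - 6)*(y - 5)*(y - 4)*(y + 6)*(y + 7).
Partial-fraction decomposition: 193/(132*(y + 7)) - 667/(660*(y + 6)) + 36/(55*(y - 4)) - 421/(132*(y - 5)) + 37/(12*(y - 6)).
Integrate each term: A/(y−a) contributes A·log|y−a|.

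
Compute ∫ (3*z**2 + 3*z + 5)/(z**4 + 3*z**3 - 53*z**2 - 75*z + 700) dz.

19*log(z - 5)/24 - 65*log(z - 4)/99 + 13*log(z + 5)/36 - 131*log(z + 7)/264 + C

Factor the denominator: (z - 5)*(z - 4)*(z + 5)*(z + 7).
Partial-fraction decomposition: -131/(264*(z + 7)) + 13/(36*(z + 5)) - 65/(99*(z - 4)) + 19/(24*(z - 5)).
Integrate each term: A/(z−a) contributes A·log|z−a|.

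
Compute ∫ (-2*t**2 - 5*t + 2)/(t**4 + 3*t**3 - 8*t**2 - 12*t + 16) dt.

-2*log(t - 2)/3 + log(t - 1)/3 + log(t**2 + 6*t + 8)/6 + C

Factor the denominator: (t - 2)*(t - 1)*(t + 2)*(t + 4).
Partial-fraction decomposition: 1/(6*(t + 4)) + 1/(6*(t + 2)) + 1/(3*(t - 1)) - 2/(3*(t - 2)).
Integrate each term: A/(t−a) contributes A·log|t−a|.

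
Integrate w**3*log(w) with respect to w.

w**4*log(w)/4 - w**4/16 + C

Use integration by parts with u = log(w), dv = w**3 dw.
Then du = 1/w dw and v = w**4/4.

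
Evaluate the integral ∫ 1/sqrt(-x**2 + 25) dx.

Substitute x = 5·sin(θ), so dx = 5·cos(θ) dθ and the radical becomes sqrt(-x**2 + 25) = 5·cos(θ) by the Pythagorean identity.
Integrate the resulting trig expression in θ, then back-substitute θ = asin(x/5), sin(θ) = x/5, cos(θ) = sqrt(-x**2 + 25)/5 (absorbing any constant into C).

asin(x/5) + C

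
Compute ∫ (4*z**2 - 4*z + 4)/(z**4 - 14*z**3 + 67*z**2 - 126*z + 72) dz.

62*log(z - 6)/15 - 26*log(z - 4)/3 + 14*log(z - 3)/3 - 2*log(z - 1)/15 + C

Factor the denominator: (z - 6)*(z - 4)*(z - 3)*(z - 1).
Partial-fraction decomposition: -2/(15*(z - 1)) + 14/(3*(z - 3)) - 26/(3*(z - 4)) + 62/(15*(z - 6)).
Integrate each term: A/(z−a) contributes A·log|z−a|.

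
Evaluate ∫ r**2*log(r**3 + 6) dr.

Let u = r**3 + 6, so du = (3*r**2) dr.
The integral becomes (1/3)·∫ log(u) du; integrate by parts with u′=log(u), dv′=du.

r**3*log(r**3 + 6)/3 - r**3/3 + 2*log(r**3 + 6) + C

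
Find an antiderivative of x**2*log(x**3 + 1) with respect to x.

Let u = x**3 + 1, so du = (3*x**2) dx.
The integral becomes (1/3)·∫ log(u) du; integrate by parts with u′=log(u), dv′=du.

x**3*log(x**3 + 1)/3 - x**3/3 + log(x**3 + 1)/3 + C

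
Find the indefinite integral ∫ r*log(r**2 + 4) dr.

r**2*log(r**2 + 4)/2 - r**2/2 + 2*log(r**2 + 4) + C

Let u = r**2 + 4, so du = (2*r) dr.
The integral becomes (1/2)·∫ log(u) du; integrate by parts with u′=log(u), dv′=du.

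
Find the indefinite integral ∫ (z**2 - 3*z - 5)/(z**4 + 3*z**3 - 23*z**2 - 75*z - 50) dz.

log(z - 5)/84 + log(z + 1)/24 + 5*log(z + 2)/21 - 7*log(z + 5)/24 + C

Factor the denominator: (z - 5)*(z + 1)*(z + 2)*(z + 5).
Partial-fraction decomposition: -7/(24*(z + 5)) + 5/(21*(z + 2)) + 1/(24*(z + 1)) + 1/(84*(z - 5)).
Integrate each term: A/(z−a) contributes A·log|z−a|.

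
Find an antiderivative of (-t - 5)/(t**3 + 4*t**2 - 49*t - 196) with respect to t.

-6*log(t - 7)/77 + log(t + 4)/33 + log(t + 7)/21 + C

Factor the denominator: (t - 7)*(t + 4)*(t + 7).
Partial-fraction decomposition: 1/(21*(t + 7)) + 1/(33*(t + 4)) - 6/(77*(t - 7)).
Integrate each term: A/(t−a) contributes A·log|t−a|.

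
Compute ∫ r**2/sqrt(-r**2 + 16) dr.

Substitute r = 4·sin(θ), so dr = 4·cos(θ) dθ and the radical becomes sqrt(-r**2 + 16) = 4·cos(θ) by the Pythagorean identity.
Integrate the resulting trig expression in θ, then back-substitute θ = asin(r/4), sin(θ) = r/4, cos(θ) = sqrt(-r**2 + 16)/4 (absorbing any constant into C).

-r*sqrt(-r**2 + 16)/2 + 8*asin(r/4) + C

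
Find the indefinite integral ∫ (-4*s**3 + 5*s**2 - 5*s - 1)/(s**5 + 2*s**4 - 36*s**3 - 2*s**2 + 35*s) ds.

Factor the denominator: s*(s - 5)*(s - 1)*(s + 1)*(s + 7).
Partial-fraction decomposition: 1651/(4032*(s + 7)) - 13/(72*(s + 1)) + 5/(64*(s - 1)) - 401/(1440*(s - 5)) - 1/(35*s).
Integrate each term: A/(s−a) contributes A·log|s−a|.

-log(s)/35 - 401*log(s - 5)/1440 + 5*log(s - 1)/64 - 13*log(s + 1)/72 + 1651*log(s + 7)/4032 + C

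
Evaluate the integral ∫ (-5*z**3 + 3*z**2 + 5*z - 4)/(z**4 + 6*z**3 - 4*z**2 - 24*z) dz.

Factor the denominator: z*(z - 2)*(z + 2)*(z + 6).
Partial-fraction decomposition: -577/(96*(z + 6)) + 19/(16*(z + 2)) - 11/(32*(z - 2)) + 1/(6*z).
Integrate each term: A/(z−a) contributes A·log|z−a|.

log(z)/6 - 11*log(z - 2)/32 + 19*log(z + 2)/16 - 577*log(z + 6)/96 + C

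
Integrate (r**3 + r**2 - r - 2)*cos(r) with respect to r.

Use integration by parts with u = r**3 + r**2 - r - 2, dv = cos(r) dr, so v = sin(r).
Apply parts 3 times (tabular method): alternate signs, differentiate u down to 0, integrate dv up.

r**3*sin(r) + r**2*sin(r) + 3*r**2*cos(r) - 7*r*sin(r) + 2*r*cos(r) - 4*sin(r) - 7*cos(r) + C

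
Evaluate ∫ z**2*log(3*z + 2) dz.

Use integration by parts with u = log(3*z + 2), dv = z**2 dz.
Then du = 3/(3*z + 2) dz and v = z**3/3.

z**3*log(3*z + 2)/3 - z**3/9 + z**2/9 - 4*z/27 + 8*log(3*z + 2)/81 + C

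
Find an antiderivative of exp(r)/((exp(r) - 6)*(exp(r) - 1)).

Let u = e^r, du = e^r dr.
The integral becomes ∫ du/((u-1)(u-6)); decompose into partial fractions.

log(exp(r) - 6)/5 - log(exp(r) - 1)/5 + C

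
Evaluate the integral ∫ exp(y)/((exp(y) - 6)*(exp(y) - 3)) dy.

log(exp(y) - 6)/3 - log(exp(y) - 3)/3 + C

Let u = e^y, du = e^y dy.
The integral becomes ∫ du/((u-3)(u-6)); decompose into partial fractions.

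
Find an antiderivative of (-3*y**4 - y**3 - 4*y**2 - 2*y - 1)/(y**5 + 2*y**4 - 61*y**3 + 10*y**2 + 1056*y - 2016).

5011*log(y - 4)/2420 - 313*log(y - 3)/90 + 761*log(y + 6)/180 - 7043*log(y + 7)/1210 + 181/(22*y - 88) + C

Factor the denominator: (y - 4)**2*(y - 3)*(y + 6)*(y + 7).
Partial-fraction decomposition: -7043/(1210*(y + 7)) + 761/(180*(y + 6)) - 313/(90*(y - 3)) + 5011/(2420*(y - 4)) - 181/(22*(y - 4)**2).
Integrate each term; A/(y−a) gives A·log|y−a|; A/(y−a)² gives −A/(y−a).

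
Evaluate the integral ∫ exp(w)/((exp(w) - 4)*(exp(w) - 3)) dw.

log(exp(w) - 4) - log(exp(w) - 3) + C

Let u = e^w, du = e^w dw.
The integral becomes ∫ du/((u-3)(u-4)); decompose into partial fractions.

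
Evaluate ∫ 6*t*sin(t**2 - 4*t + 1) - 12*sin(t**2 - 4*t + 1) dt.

-3*cos(t**2 - 4*t + 1) + C

Let u = t**2 - 4*t + 1, so du = (2*t - 4) dt.
Rewriting, the integral becomes 3·∫ sin(u) du = 3·-cos(u).
Substituting back, u = t**2 - 4*t + 1.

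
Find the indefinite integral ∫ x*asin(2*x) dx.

x**2*asin(2*x)/2 + x*sqrt(-4*x**2 + 1)/8 - asin(2*x)/16 + C

Use integration by parts with u = arcsin(2*x), dv = x dx.
Then du = 2/sqrt(-4*x**2 + 1) dx.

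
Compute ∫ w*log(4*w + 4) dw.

w**2*log(4*w + 4)/2 - w**2/4 + w/2 - log(w + 1)/2 + C

Use integration by parts with u = log(4*w + 4), dv = w dw.
Then du = 4/(4*w + 4) dw and v = w**2/2.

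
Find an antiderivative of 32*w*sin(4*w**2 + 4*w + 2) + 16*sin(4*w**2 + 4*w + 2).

-4*cos(4*w**2 + 4*w + 2) + C

Let u = 4*w**2 + 4*w + 2, so du = (8*w + 4) dw.
Rewriting, the integral becomes 4·∫ sin(u) du = 4·-cos(u).
Substituting back, u = 4*w**2 + 4*w + 2.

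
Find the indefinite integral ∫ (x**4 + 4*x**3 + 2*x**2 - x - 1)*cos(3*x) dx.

x**4*sin(3*x)/3 + 4*x**3*sin(3*x)/3 + 4*x**3*cos(3*x)/9 + 2*x**2*sin(3*x)/9 + 4*x**2*cos(3*x)/3 - 11*x*sin(3*x)/9 + 4*x*cos(3*x)/27 - 31*sin(3*x)/81 - 11*cos(3*x)/27 + C

Use integration by parts with u = x**4 + 4*x**3 + 2*x**2 - x - 1, dv = cos(3*x) dx, so v = sin(3*x)/3.
Apply parts 4 times (tabular method): alternate signs, differentiate u down to 0, integrate dv up.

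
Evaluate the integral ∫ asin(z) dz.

z*asin(z) + sqrt(-z**2 + 1) + C

Use integration by parts with u = arcsin(z), dv = dz.
Then du = 1/sqrt(-z**2 + 1) dz.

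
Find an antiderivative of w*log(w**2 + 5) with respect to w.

w**2*log(w**2 + 5)/2 - w**2/2 + 5*log(w**2 + 5)/2 + C

Let u = w**2 + 5, so du = (2*w) dw.
The integral becomes (1/2)·∫ log(u) du; integrate by parts with u′=log(u), dv′=du.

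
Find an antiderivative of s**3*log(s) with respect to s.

s**4*log(s)/4 - s**4/16 + C

Use integration by parts with u = log(s), dv = s**3 ds.
Then du = 1/s ds and v = s**4/4.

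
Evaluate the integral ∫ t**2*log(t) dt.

t**3*log(t)/3 - t**3/9 + C

Use integration by parts with u = log(t), dv = t**2 dt.
Then du = 1/t dt and v = t**3/3.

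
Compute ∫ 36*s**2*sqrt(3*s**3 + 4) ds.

Let u = 3*s**3 + 4, so du = (9*s**2) ds.
Rewriting, the integral becomes 4·∫ √u du = 4·(2/3)u^(3/2).
Substituting back, u = 3*s**3 + 4.

8*(3*s**3 + 4)**(3/2)/3 + C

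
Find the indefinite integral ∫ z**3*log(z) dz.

Use integration by parts with u = log(z), dv = z**3 dz.
Then du = 1/z dz and v = z**4/4.

z**4*log(z)/4 - z**4/16 + C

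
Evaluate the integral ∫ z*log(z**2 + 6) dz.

z**2*log(z**2 + 6)/2 - z**2/2 + 3*log(z**2 + 6) + C

Let u = z**2 + 6, so du = (2*z) dz.
The integral becomes (1/2)·∫ log(u) du; integrate by parts with u′=log(u), dv′=du.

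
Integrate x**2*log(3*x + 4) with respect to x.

Use integration by parts with u = log(3*x + 4), dv = x**2 dx.
Then du = 3/(3*x + 4) dx and v = x**3/3.

x**3*log(3*x + 4)/3 - x**3/9 + 2*x**2/9 - 16*x/27 + 64*log(3*x + 4)/81 + C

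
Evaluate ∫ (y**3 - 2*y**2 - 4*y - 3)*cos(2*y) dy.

y**3*sin(2*y)/2 - y**2*sin(2*y) + 3*y**2*cos(2*y)/4 - 11*y*sin(2*y)/4 - y*cos(2*y) - sin(2*y) - 11*cos(2*y)/8 + C

Use integration by parts with u = y**3 - 2*y**2 - 4*y - 3, dv = cos(2*y) dy, so v = sin(2*y)/2.
Apply parts 3 times (tabular method): alternate signs, differentiate u down to 0, integrate dv up.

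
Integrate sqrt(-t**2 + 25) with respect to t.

t*sqrt(-t**2 + 25)/2 + 25*asin(t/5)/2 + C

Substitute t = 5·sin(θ), so dt = 5·cos(θ) dθ and the radical becomes sqrt(-t**2 + 25) = 5·cos(θ) by the Pythagorean identity.
Integrate the resulting trig expression in θ, then back-substitute θ = asin(t/5), sin(θ) = t/5, cos(θ) = sqrt(-t**2 + 25)/5 (absorbing any constant into C).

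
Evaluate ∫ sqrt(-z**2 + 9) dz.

Substitute z = 3·sin(θ), so dz = 3·cos(θ) dθ and the radical becomes sqrt(-z**2 + 9) = 3·cos(θ) by the Pythagorean identity.
Integrate the resulting trig expression in θ, then back-substitute θ = asin(z/3), sin(θ) = z/3, cos(θ) = sqrt(-z**2 + 9)/3 (absorbing any constant into C).

z*sqrt(-z**2 + 9)/2 + 9*asin(z/3)/2 + C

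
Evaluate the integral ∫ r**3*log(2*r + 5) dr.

r**4*log(2*r + 5)/4 - r**4/16 + 5*r**3/24 - 25*r**2/32 + 125*r/32 - 625*log(2*r + 5)/64 + C

Use integration by parts with u = log(2*r + 5), dv = r**3 dr.
Then du = 2/(2*r + 5) dr and v = r**4/4.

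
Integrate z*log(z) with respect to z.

z**2*log(z)/2 - z**2/4 + C

Use integration by parts with u = log(z), dv = z dz.
Then du = 1/z dz and v = z**2/2.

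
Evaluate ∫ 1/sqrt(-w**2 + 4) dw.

Substitute w = 2·sin(θ), so dw = 2·cos(θ) dθ and the radical becomes sqrt(-w**2 + 4) = 2·cos(θ) by the Pythagorean identity.
Integrate the resulting trig expression in θ, then back-substitute θ = asin(w/2), sin(θ) = w/2, cos(θ) = sqrt(-w**2 + 4)/2 (absorbing any constant into C).

asin(w/2) + C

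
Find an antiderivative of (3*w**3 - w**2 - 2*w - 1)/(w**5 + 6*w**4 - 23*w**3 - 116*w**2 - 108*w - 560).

113*log(w - 5)/1044 + 67*log(w + 4)/180 - 355*log(w + 7)/636 + 2389*log(w**2 + 4)/61480 + 311*atan(w/2)/15370 + C

Factor the denominator: (w - 5)*(w + 4)*(w + 7)*(w**2 + 4).
Partial-fraction decomposition: (2389*w + 1244)/(30740*(w**2 + 4)) - 355/(636*(w + 7)) + 67/(180*(w + 4)) + 113/(1044*(w - 5)).
Integrate each term; A/(w−a) gives A·log|w−a|; the (Bw+D)/(w²+p²) term gives a log and an atan.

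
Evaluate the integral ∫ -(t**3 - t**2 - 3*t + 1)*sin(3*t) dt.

Use integration by parts with u = t**3 - t**2 - 3*t + 1, dv = -sin(3*t) dt, so v = cos(3*t)/3.
Apply parts 3 times (tabular method): alternate signs, differentiate u down to 0, integrate dv up.

t**3*cos(3*t)/3 - t**2*sin(3*t)/3 - t**2*cos(3*t)/3 + 2*t*sin(3*t)/9 - 11*t*cos(3*t)/9 + 11*sin(3*t)/27 + 11*cos(3*t)/27 + C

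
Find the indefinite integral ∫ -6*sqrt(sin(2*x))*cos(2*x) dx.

Let u = sin(2*x), so du = (2*cos(2*x)) dx.
Rewriting, the integral becomes -3·∫ √u du = -3·(2/3)u^(3/2).
Substituting back, u = sin(2*x).

-2*sin(2*x)**(3/2) + C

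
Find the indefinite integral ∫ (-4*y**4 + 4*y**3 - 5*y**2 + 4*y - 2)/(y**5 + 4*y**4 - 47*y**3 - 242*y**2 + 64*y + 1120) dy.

-2817*log(y - 7)/2420 + 23*log(y - 2)/630 + 75341*log(y + 4)/2178 - 1049*log(y + 5)/28 + 689/(33*y + 132) + C

Factor the denominator: (y - 7)*(y - 2)*(y + 4)**2*(y + 5).
Partial-fraction decomposition: -1049/(28*(y + 5)) + 75341/(2178*(y + 4)) - 689/(33*(y + 4)**2) + 23/(630*(y - 2)) - 2817/(2420*(y - 7)).
Integrate each term; A/(y−a) gives A·log|y−a|; A/(y−a)² gives −A/(y−a).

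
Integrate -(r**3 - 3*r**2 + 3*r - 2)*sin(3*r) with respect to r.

r**3*cos(3*r)/3 - r**2*sin(3*r)/3 - r**2*cos(3*r) + 2*r*sin(3*r)/3 + 7*r*cos(3*r)/9 - 7*sin(3*r)/27 - 4*cos(3*r)/9 + C

Use integration by parts with u = r**3 - 3*r**2 + 3*r - 2, dv = -sin(3*r) dr, so v = cos(3*r)/3.
Apply parts 3 times (tabular method): alternate signs, differentiate u down to 0, integrate dv up.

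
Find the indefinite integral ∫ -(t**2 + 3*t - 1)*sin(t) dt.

Use integration by parts with u = t**2 + 3*t - 1, dv = -sin(t) dt, so v = cos(t).
Apply parts 2 times (tabular method): alternate signs, differentiate u down to 0, integrate dv up.

t**2*cos(t) - 2*t*sin(t) + 3*t*cos(t) - 3*sin(t) - 3*cos(t) + C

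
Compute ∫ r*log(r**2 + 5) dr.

Let u = r**2 + 5, so du = (2*r) dr.
The integral becomes (1/2)·∫ log(u) du; integrate by parts with u′=log(u), dv′=du.

r**2*log(r**2 + 5)/2 - r**2/2 + 5*log(r**2 + 5)/2 + C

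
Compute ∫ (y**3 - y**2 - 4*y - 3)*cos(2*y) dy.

Use integration by parts with u = y**3 - y**2 - 4*y - 3, dv = cos(2*y) dy, so v = sin(2*y)/2.
Apply parts 3 times (tabular method): alternate signs, differentiate u down to 0, integrate dv up.

y**3*sin(2*y)/2 - y**2*sin(2*y)/2 + 3*y**2*cos(2*y)/4 - 11*y*sin(2*y)/4 - y*cos(2*y)/2 - 5*sin(2*y)/4 - 11*cos(2*y)/8 + C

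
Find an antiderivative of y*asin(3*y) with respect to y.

y**2*asin(3*y)/2 + y*sqrt(-9*y**2 + 1)/12 - asin(3*y)/36 + C

Use integration by parts with u = arcsin(3*y), dv = y dy.
Then du = 3/sqrt(-9*y**2 + 1) dy.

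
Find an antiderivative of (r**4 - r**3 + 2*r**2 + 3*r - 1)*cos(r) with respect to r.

r**4*sin(r) - r**3*sin(r) + 4*r**3*cos(r) - 10*r**2*sin(r) - 3*r**2*cos(r) + 9*r*sin(r) - 20*r*cos(r) + 19*sin(r) + 9*cos(r) + C

Use integration by parts with u = r**4 - r**3 + 2*r**2 + 3*r - 1, dv = cos(r) dr, so v = sin(r).
Apply parts 4 times (tabular method): alternate signs, differentiate u down to 0, integrate dv up.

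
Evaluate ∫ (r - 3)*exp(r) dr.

Use integration by parts with u = r - 3, dv = exp(r) dr, so v = exp(r).
Apply parts 1 times (tabular method): alternate signs, differentiate u down to 0, integrate dv up.

(r - 4)*exp(r) + C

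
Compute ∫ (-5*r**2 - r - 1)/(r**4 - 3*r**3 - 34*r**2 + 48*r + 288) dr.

Factor the denominator: (r - 6)*(r - 4)*(r + 3)*(r + 4).
Partial-fraction decomposition: 77/(80*(r + 4)) - 43/(63*(r + 3)) + 85/(112*(r - 4)) - 187/(180*(r - 6)).
Integrate each term: A/(r−a) contributes A·log|r−a|.

-187*log(r - 6)/180 + 85*log(r - 4)/112 - 43*log(r + 3)/63 + 77*log(r + 4)/80 + C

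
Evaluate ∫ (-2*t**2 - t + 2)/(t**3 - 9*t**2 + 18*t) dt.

log(t)/9 - 38*log(t - 6)/9 + 19*log(t - 3)/9 + C

Factor the denominator: t*(t - 6)*(t - 3).
Partial-fraction decomposition: 19/(9*(t - 3)) - 38/(9*(t - 6)) + 1/(9*t).
Integrate each term: A/(t−a) contributes A·log|t−a|.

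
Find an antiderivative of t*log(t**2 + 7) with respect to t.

Let u = t**2 + 7, so du = (2*t) dt.
The integral becomes (1/2)·∫ log(u) du; integrate by parts with u′=log(u), dv′=du.

t**2*log(t**2 + 7)/2 - t**2/2 + 7*log(t**2 + 7)/2 + C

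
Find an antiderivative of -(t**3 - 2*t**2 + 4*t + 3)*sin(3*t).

t**3*cos(3*t)/3 - t**2*sin(3*t)/3 - 2*t**2*cos(3*t)/3 + 4*t*sin(3*t)/9 + 10*t*cos(3*t)/9 - 10*sin(3*t)/27 + 31*cos(3*t)/27 + C

Use integration by parts with u = t**3 - 2*t**2 + 4*t + 3, dv = -sin(3*t) dt, so v = cos(3*t)/3.
Apply parts 3 times (tabular method): alternate signs, differentiate u down to 0, integrate dv up.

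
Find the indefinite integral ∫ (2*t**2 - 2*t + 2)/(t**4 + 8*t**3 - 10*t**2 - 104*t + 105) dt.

7*log(t - 3)/80 - log(t - 1)/48 + 31*log(t + 5)/48 - 57*log(t + 7)/80 + C

Factor the denominator: (t - 3)*(t - 1)*(t + 5)*(t + 7).
Partial-fraction decomposition: -57/(80*(t + 7)) + 31/(48*(t + 5)) - 1/(48*(t - 1)) + 7/(80*(t - 3)).
Integrate each term: A/(t−a) contributes A·log|t−a|.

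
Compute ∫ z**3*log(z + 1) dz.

z**4*log(z + 1)/4 - z**4/16 + z**3/12 - z**2/8 + z/4 - log(z + 1)/4 + C

Use integration by parts with u = log(z + 1), dv = z**3 dz.
Then du = 1/(z + 1) dz and v = z**4/4.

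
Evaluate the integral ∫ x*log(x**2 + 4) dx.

Let u = x**2 + 4, so du = (2*x) dx.
The integral becomes (1/2)·∫ log(u) du; integrate by parts with u′=log(u), dv′=du.

x**2*log(x**2 + 4)/2 - x**2/2 + 2*log(x**2 + 4) + C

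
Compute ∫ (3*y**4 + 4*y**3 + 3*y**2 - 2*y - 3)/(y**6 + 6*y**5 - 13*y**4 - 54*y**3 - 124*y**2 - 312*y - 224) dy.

1061*log(y - 4)/6600 - log(y + 1)/150 + 29*log(y + 2)/240 - 113*log(y + 7)/330 + 27*log(y**2 + 4)/800 + 39*atan(y/2)/400 + C

Factor the denominator: (y - 4)*(y + 1)*(y + 2)*(y + 7)*(y**2 + 4).
Partial-fraction decomposition: 3*(9*y + 26)/(400*(y**2 + 4)) - 113/(330*(y + 7)) + 29/(240*(y + 2)) - 1/(150*(y + 1)) + 1061/(6600*(y - 4)).
Integrate each term; A/(y−a) gives A·log|y−a|; the (By+D)/(y²+p²) term gives a log and an atan.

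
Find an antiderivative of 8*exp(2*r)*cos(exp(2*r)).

4*sin(exp(2*r)) + C

Let u = exp(2*r), so du = (2*exp(2*r)) dr.
Rewriting, the integral becomes 4·∫ cos(u) du = 4·sin(u).
Substituting back, u = exp(2*r).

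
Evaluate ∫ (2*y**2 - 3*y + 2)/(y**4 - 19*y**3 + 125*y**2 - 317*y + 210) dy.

Factor the denominator: (y - 7)*(y - 6)*(y - 5)*(y - 1).
Partial-fraction decomposition: -1/(120*(y - 1)) + 37/(8*(y - 5)) - 56/(5*(y - 6)) + 79/(12*(y - 7)).
Integrate each term: A/(y−a) contributes A·log|y−a|.

79*log(y - 7)/12 - 56*log(y - 6)/5 + 37*log(y - 5)/8 - log(y - 1)/120 + C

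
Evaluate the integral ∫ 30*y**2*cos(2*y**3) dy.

5*sin(2*y**3) + C

Let u = 2*y**3, so du = (6*y**2) dy.
Rewriting, the integral becomes 5·∫ cos(u) du = 5·sin(u).
Substituting back, u = 2*y**3.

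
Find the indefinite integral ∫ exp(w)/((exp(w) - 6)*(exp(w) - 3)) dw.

Let u = e^w, du = e^w dw.
The integral becomes ∫ du/((u-6)(u-3)); decompose into partial fractions.

log(exp(w) - 6)/3 - log(exp(w) - 3)/3 + C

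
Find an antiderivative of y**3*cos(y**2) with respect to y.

y**2*sin(y**2)/2 + cos(y**2)/2 + C

Let u = y², du = 2y dy; rewrite as (1/2)∫ u^1·cos(1u) du.
Now integrate by parts 1 time.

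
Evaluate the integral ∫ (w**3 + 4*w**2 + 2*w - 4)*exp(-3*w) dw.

(-9*w**3 - 45*w**2 - 48*w + 20)*exp(-3*w)/27 + C

Use integration by parts with u = w**3 + 4*w**2 + 2*w - 4, dv = exp(-3*w) dw, so v = -exp(-3*w)/3.
Apply parts 3 times (tabular method): alternate signs, differentiate u down to 0, integrate dv up.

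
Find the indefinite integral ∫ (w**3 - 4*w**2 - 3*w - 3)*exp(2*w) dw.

Use integration by parts with u = w**3 - 4*w**2 - 3*w - 3, dv = exp(2*w) dw, so v = exp(2*w)/2.
Apply parts 3 times (tabular method): alternate signs, differentiate u down to 0, integrate dv up.

(4*w**3 - 22*w**2 + 10*w - 17)*exp(2*w)/8 + C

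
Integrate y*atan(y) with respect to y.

Use integration by parts with u = arctan(y), dv = y dy.
Then du = 1/(y**2 + 1) dy.

y**2*atan(y)/2 - y/2 + atan(y)/2 + C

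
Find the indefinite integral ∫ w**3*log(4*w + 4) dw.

Use integration by parts with u = log(4*w + 4), dv = w**3 dw.
Then du = 4/(4*w + 4) dw and v = w**4/4.

w**4*log(4*w + 4)/4 - w**4/16 + w**3/12 - w**2/8 + w/4 - log(w + 1)/4 + C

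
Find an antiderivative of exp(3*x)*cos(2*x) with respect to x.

Let I denote the integral. Integrate by parts with u = cos(2*x), dv = exp(3*x) dx, so v = exp(3*x)/3: I = exp(3*x)*cos(2*x)/3 + (2/3)·∫ exp(3*x)*sin(2*x) dx.
Apply parts again with u = sin(2*x), dv = exp(3*x) dx: ∫ exp(3*x)*sin(2*x) dx = exp(3*x)*sin(2*x)/3 − (2/3)·I. Substituting back brings back I: I = 2*exp(3*x)*sin(2*x)/9 + exp(3*x)*cos(2*x)/3 − (4/9)·I.
Solving for I: (1 + 4/9)·I equals the remaining terms, so I = (9/13)·(2*exp(3*x)*sin(2*x)/9 + exp(3*x)*cos(2*x)/3).

2*exp(3*x)*sin(2*x)/13 + 3*exp(3*x)*cos(2*x)/13 + C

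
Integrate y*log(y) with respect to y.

y**2*log(y)/2 - y**2/4 + C

Use integration by parts with u = log(y), dv = y dy.
Then du = 1/y dy and v = y**2/2.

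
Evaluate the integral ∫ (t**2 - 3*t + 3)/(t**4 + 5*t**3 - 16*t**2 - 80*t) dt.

-3*log(t)/80 + 7*log(t - 4)/288 + 31*log(t + 4)/32 - 43*log(t + 5)/45 + C

Factor the denominator: t*(t - 4)*(t + 4)*(t + 5).
Partial-fraction decomposition: -43/(45*(t + 5)) + 31/(32*(t + 4)) + 7/(288*(t - 4)) - 3/(80*t).
Integrate each term: A/(t−a) contributes A·log|t−a|.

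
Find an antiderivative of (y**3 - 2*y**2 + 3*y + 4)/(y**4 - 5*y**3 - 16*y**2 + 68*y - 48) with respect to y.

83*log(y - 6)/100 - 5*log(y - 2)/12 + 6*log(y - 1)/25 + 26*log(y + 4)/75 + C

Factor the denominator: (y - 6)*(y - 2)*(y - 1)*(y + 4).
Partial-fraction decomposition: 26/(75*(y + 4)) + 6/(25*(y - 1)) - 5/(12*(y - 2)) + 83/(100*(y - 6)).
Integrate each term: A/(y−a) contributes A·log|y−a|.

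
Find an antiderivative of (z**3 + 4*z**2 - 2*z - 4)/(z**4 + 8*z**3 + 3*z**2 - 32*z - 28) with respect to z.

Factor the denominator: (z - 2)*(z + 1)*(z + 2)*(z + 7).
Partial-fraction decomposition: 137/(270*(z + 7)) + 2/(5*(z + 2)) - 1/(18*(z + 1)) + 4/(27*(z - 2)).
Integrate each term: A/(z−a) contributes A·log|z−a|.

4*log(z - 2)/27 - log(z + 1)/18 + 2*log(z + 2)/5 + 137*log(z + 7)/270 + C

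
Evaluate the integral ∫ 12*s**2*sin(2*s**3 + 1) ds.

Let u = 2*s**3 + 1, so du = (6*s**2) ds.
Rewriting, the integral becomes 2·∫ sin(u) du = 2·-cos(u).
Substituting back, u = 2*s**3 + 1.

-2*cos(2*s**3 + 1) + C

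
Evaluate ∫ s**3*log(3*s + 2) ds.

Use integration by parts with u = log(3*s + 2), dv = s**3 ds.
Then du = 3/(3*s + 2) ds and v = s**4/4.

s**4*log(3*s + 2)/4 - s**4/16 + s**3/18 - s**2/18 + 2*s/27 - 4*log(3*s + 2)/81 + C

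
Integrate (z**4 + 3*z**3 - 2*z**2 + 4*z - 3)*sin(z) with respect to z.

-z**4*cos(z) + 4*z**3*sin(z) - 3*z**3*cos(z) + 9*z**2*sin(z) + 14*z**2*cos(z) - 28*z*sin(z) + 14*z*cos(z) - 14*sin(z) - 25*cos(z) + C

Use integration by parts with u = z**4 + 3*z**3 - 2*z**2 + 4*z - 3, dv = sin(z) dz, so v = -cos(z).
Apply parts 4 times (tabular method): alternate signs, differentiate u down to 0, integrate dv up.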